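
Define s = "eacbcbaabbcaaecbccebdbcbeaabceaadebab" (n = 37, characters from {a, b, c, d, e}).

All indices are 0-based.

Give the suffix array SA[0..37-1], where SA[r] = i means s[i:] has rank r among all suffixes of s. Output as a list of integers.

sorted suffixes:
  #0 SA[0]=6  'aabbcaaecbccebdbcbeaabceaadebab'
  #1 SA[1]=25  'aabceaadebab'
  #2 SA[2]=30  'aadebab'
  #3 SA[3]=11  'aaecbccebdbcbeaabceaadebab'
  #4 SA[4]=35  'ab'
  #5 SA[5]=7  'abbcaaecbccebdbcbeaabceaadebab'
  #6 SA[6]=26  'abceaadebab'
  #7 SA[7]=1  'acbcbaabbcaaecbccebdbcbeaabceaadebab'
  #8 SA[8]=31  'adebab'
  #9 SA[9]=12  'aecbccebdbcbeaabceaadebab'
  #10 SA[10]=36  'b'
  #11 SA[11]=5  'baabbcaaecbccebdbcbeaabceaadebab'
  #12 SA[12]=34  'bab'
  #13 SA[13]=8  'bbcaaecbccebdbcbeaabceaadebab'
  #14 SA[14]=9  'bcaaecbccebdbcbeaabceaadebab'
  #15 SA[15]=3  'bcbaabbcaaecbccebdbcbeaabceaadebab'
  #16 SA[16]=21  'bcbeaabceaadebab'
  #17 SA[17]=15  'bccebdbcbeaabceaadebab'
  #18 SA[18]=27  'bceaadebab'
  #19 SA[19]=19  'bdbcbeaabceaadebab'
  #20 SA[20]=23  'beaabceaadebab'
  #21 SA[21]=10  'caaecbccebdbcbeaabceaadebab'
  #22 SA[22]=4  'cbaabbcaaecbccebdbcbeaabceaadebab'
  #23 SA[23]=2  'cbcbaabbcaaecbccebdbcbeaabceaadebab'
  #24 SA[24]=14  'cbccebdbcbeaabceaadebab'
  #25 SA[25]=22  'cbeaabceaadebab'
  #26 SA[26]=16  'ccebdbcbeaabceaadebab'
  #27 SA[27]=28  'ceaadebab'
  #28 SA[28]=17  'cebdbcbeaabceaadebab'
  #29 SA[29]=20  'dbcbeaabceaadebab'
  #30 SA[30]=32  'debab'
  #31 SA[31]=24  'eaabceaadebab'
  #32 SA[32]=29  'eaadebab'
  #33 SA[33]=0  'eacbcbaabbcaaecbccebdbcbeaabceaadebab'
  #34 SA[34]=33  'ebab'
  #35 SA[35]=18  'ebdbcbeaabceaadebab'
  #36 SA[36]=13  'ecbccebdbcbeaabceaadebab'

[6, 25, 30, 11, 35, 7, 26, 1, 31, 12, 36, 5, 34, 8, 9, 3, 21, 15, 27, 19, 23, 10, 4, 2, 14, 22, 16, 28, 17, 20, 32, 24, 29, 0, 33, 18, 13]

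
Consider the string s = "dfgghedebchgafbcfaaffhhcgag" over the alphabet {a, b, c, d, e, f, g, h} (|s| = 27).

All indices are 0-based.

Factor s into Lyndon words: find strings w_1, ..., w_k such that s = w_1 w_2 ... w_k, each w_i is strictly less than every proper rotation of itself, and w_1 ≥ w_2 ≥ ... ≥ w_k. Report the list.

["dfgghe", "de", "bchg", "afbcf", "aaffhhcgag"]

emit factor 1: 'dfgghe' (i=0, period=6)
emit factor 2: 'de' (i=6, period=2)
emit factor 3: 'bchg' (i=8, period=4)
emit factor 4: 'afbcf' (i=12, period=5)
emit factor 5: 'aaffhhcgag' (i=17, period=10)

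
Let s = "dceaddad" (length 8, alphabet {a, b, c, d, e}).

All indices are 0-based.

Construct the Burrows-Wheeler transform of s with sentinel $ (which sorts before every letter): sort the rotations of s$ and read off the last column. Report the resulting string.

rank  rotation   last
    0  $dceaddad  d
    1  ad$dceadd  d
    2  addad$dce  e
    3  ceaddad$d  d
    4  d$dceadda  a
    5  dad$dcead  d
    6  dceaddad$  $
    7  ddad$dcea  a
    8  eaddad$dc  c

ddedad$ac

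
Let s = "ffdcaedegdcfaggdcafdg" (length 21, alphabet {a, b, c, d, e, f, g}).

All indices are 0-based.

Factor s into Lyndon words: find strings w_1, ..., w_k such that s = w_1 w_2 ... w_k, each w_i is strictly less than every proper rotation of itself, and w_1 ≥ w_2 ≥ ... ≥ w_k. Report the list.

emit factor 1: 'f' (i=0, period=1)
emit factor 2: 'f' (i=1, period=1)
emit factor 3: 'd' (i=2, period=1)
emit factor 4: 'c' (i=3, period=1)
emit factor 5: 'aedegdcfaggdcafdg' (i=4, period=17)

["f", "f", "d", "c", "aedegdcfaggdcafdg"]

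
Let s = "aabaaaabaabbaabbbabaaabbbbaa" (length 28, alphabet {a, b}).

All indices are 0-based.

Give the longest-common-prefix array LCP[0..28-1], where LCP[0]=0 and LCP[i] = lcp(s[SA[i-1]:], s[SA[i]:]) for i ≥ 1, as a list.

[0, 1, 2, 3, 4, 2, 5, 3, 4, 5, 1, 5, 4, 2, 3, 4, 0, 3, 4, 3, 5, 2, 1, 4, 3, 2, 4, 3]

rank | idx | suffix
   0 |  27 | a
   1 |  26 | aa
   2 |   3 | aaaabaabbaabbbabaaabbbbaa
   3 |   4 | aaabaabbaabbbabaaabbbbaa
   4 |  19 | aaabbbbaa
   5 |   0 | aabaaaabaabbaabbbabaaabbbbaa
   6 |   5 | aabaabbaabbbabaaabbbbaa
   7 |   8 | aabbaabbbabaaabbbbaa
   8 |  12 | aabbbabaaabbbbaa
   9 |  20 | aabbbbaa
  10 |   1 | abaaaabaabbaabbbabaaabbbbaa
  11 |  17 | abaaabbbbaa
  12 |   6 | abaabbaabbbabaaabbbbaa
  13 |   9 | abbaabbbabaaabbbbaa
  14 |  13 | abbbabaaabbbbaa
  15 |  21 | abbbbaa
  16 |  25 | baa
  17 |   2 | baaaabaabbaabbbabaaabbbbaa
  18 |  18 | baaabbbbaa
  19 |   7 | baabbaabbbabaaabbbbaa
  20 |  11 | baabbbabaaabbbbaa
  21 |  16 | babaaabbbbaa
  22 |  24 | bbaa
  23 |  10 | bbaabbbabaaabbbbaa
  24 |  15 | bbabaaabbbbaa
  25 |  23 | bbbaa
  26 |  14 | bbbabaaabbbbaa
  27 |  22 | bbbbaa

SA = [27, 26, 3, 4, 19, 0, 5, 8, 12, 20, 1, 17, 6, 9, 13, 21, 25, 2, 18, 7, 11, 16, 24, 10, 15, 23, 14, 22]
rank  pair      lcp
   1  s[27:],s[26:]  1  'a'
   2  s[26:],s[3:]  2  'aa'
   3  s[3:],s[4:]  3  'aaa'
   4  s[4:],s[19:]  4  'aaab'
   5  s[19:],s[0:]  2  'aa'
   6  s[0:],s[5:]  5  'aabaa'
   7  s[5:],s[8:]  3  'aab'
   8  s[8:],s[12:]  4  'aabb'
   9  s[12:],s[20:]  5  'aabbb'
  10  s[20:],s[1:]  1  'a'
  11  s[1:],s[17:]  5  'abaaa'
  12  s[17:],s[6:]  4  'abaa'
  13  s[6:],s[9:]  2  'ab'
  14  s[9:],s[13:]  3  'abb'
  15  s[13:],s[21:]  4  'abbb'
  16  s[21:],s[25:]  0  ''
  17  s[25:],s[2:]  3  'baa'
  18  s[2:],s[18:]  4  'baaa'
  19  s[18:],s[7:]  3  'baa'
  20  s[7:],s[11:]  5  'baabb'
  21  s[11:],s[16:]  2  'ba'
  22  s[16:],s[24:]  1  'b'
  23  s[24:],s[10:]  4  'bbaa'
  24  s[10:],s[15:]  3  'bba'
  25  s[15:],s[23:]  2  'bb'
  26  s[23:],s[14:]  4  'bbba'
  27  s[14:],s[22:]  3  'bbb'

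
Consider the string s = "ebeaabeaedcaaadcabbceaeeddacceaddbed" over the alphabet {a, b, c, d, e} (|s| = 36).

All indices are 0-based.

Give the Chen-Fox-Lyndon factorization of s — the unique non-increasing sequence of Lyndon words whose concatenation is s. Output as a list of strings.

["e", "be", "aabeaedc", "aaadcabbceaeeddacceaddbed"]

emit factor 1: 'e' (i=0, period=1)
emit factor 2: 'be' (i=1, period=2)
emit factor 3: 'aabeaedc' (i=3, period=8)
emit factor 4: 'aaadcabbceaeeddacceaddbed' (i=11, period=25)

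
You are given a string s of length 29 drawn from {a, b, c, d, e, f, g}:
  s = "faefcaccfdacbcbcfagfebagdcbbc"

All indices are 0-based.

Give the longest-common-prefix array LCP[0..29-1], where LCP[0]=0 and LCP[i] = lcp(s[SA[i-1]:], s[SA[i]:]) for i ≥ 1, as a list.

[0, 2, 1, 1, 2, 0, 1, 1, 2, 2, 0, 1, 1, 2, 3, 1, 1, 2, 0, 1, 0, 1, 0, 2, 1, 1, 1, 0, 1]

sorted suffixes:
  #0 SA[0]=10  'acbcbcfagfebagdcbbc'
  #1 SA[1]=5  'accfdacbcbcfagfebagdcbbc'
  #2 SA[2]=1  'aefcaccfdacbcbcfagfebagdcbbc'
  #3 SA[3]=22  'agdcbbc'
  #4 SA[4]=17  'agfebagdcbbc'
  #5 SA[5]=21  'bagdcbbc'
  #6 SA[6]=26  'bbc'
  #7 SA[7]=27  'bc'
  #8 SA[8]=12  'bcbcfagfebagdcbbc'
  #9 SA[9]=14  'bcfagfebagdcbbc'
  #10 SA[10]=28  'c'
  #11 SA[11]=4  'caccfdacbcbcfagfebagdcbbc'
  #12 SA[12]=25  'cbbc'
  #13 SA[13]=11  'cbcbcfagfebagdcbbc'
  #14 SA[14]=13  'cbcfagfebagdcbbc'
  #15 SA[15]=6  'ccfdacbcbcfagfebagdcbbc'
  #16 SA[16]=15  'cfagfebagdcbbc'
  #17 SA[17]=7  'cfdacbcbcfagfebagdcbbc'
  #18 SA[18]=9  'dacbcbcfagfebagdcbbc'
  #19 SA[19]=24  'dcbbc'
  #20 SA[20]=20  'ebagdcbbc'
  #21 SA[21]=2  'efcaccfdacbcbcfagfebagdcbbc'
  #22 SA[22]=0  'faefcaccfdacbcbcfagfebagdcbbc'
  #23 SA[23]=16  'fagfebagdcbbc'
  #24 SA[24]=3  'fcaccfdacbcbcfagfebagdcbbc'
  #25 SA[25]=8  'fdacbcbcfagfebagdcbbc'
  #26 SA[26]=19  'febagdcbbc'
  #27 SA[27]=23  'gdcbbc'
  #28 SA[28]=18  'gfebagdcbbc'

SA = [10, 5, 1, 22, 17, 21, 26, 27, 12, 14, 28, 4, 25, 11, 13, 6, 15, 7, 9, 24, 20, 2, 0, 16, 3, 8, 19, 23, 18]
i: (SA[i-1],SA[i]) lcp shared
  1: (10,5) 2 'ac'
  2: (5,1) 1 'a'
  3: (1,22) 1 'a'
  4: (22,17) 2 'ag'
  5: (17,21) 0 ''
  6: (21,26) 1 'b'
  7: (26,27) 1 'b'
  8: (27,12) 2 'bc'
  9: (12,14) 2 'bc'
  10: (14,28) 0 ''
  11: (28,4) 1 'c'
  12: (4,25) 1 'c'
  13: (25,11) 2 'cb'
  14: (11,13) 3 'cbc'
  15: (13,6) 1 'c'
  16: (6,15) 1 'c'
  17: (15,7) 2 'cf'
  18: (7,9) 0 ''
  19: (9,24) 1 'd'
  20: (24,20) 0 ''
  21: (20,2) 1 'e'
  22: (2,0) 0 ''
  23: (0,16) 2 'fa'
  24: (16,3) 1 'f'
  25: (3,8) 1 'f'
  26: (8,19) 1 'f'
  27: (19,23) 0 ''
  28: (23,18) 1 'g'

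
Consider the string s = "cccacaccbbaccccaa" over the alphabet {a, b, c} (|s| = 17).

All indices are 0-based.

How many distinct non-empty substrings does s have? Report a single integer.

124

rank→(start, suffix):
  0 → (16, 'a')
  1 → (15, 'aa')
  2 → (3, 'acaccbbaccccaa')
  3 → (5, 'accbbaccccaa')
  4 → (10, 'accccaa')
  5 → (9, 'baccccaa')
  6 → (8, 'bbaccccaa')
  7 → (14, 'caa')
  8 → (2, 'cacaccbbaccccaa')
  9 → (4, 'caccbbaccccaa')
  10 → (7, 'cbbaccccaa')
  11 → (13, 'ccaa')
  12 → (1, 'ccacaccbbaccccaa')
  13 → (6, 'ccbbaccccaa')
  14 → (12, 'cccaa')
  15 → (0, 'cccacaccbbaccccaa')
  16 → (11, 'ccccaa')

SA = [16, 15, 3, 5, 10, 9, 8, 14, 2, 4, 7, 13, 1, 6, 12, 0, 11]
[i] adj suffixes → lcp
  [1] 16/15 → 1 ('a')
  [2] 15/3 → 1 ('a')
  [3] 3/5 → 2 ('ac')
  [4] 5/10 → 3 ('acc')
  [5] 10/9 → 0 ('')
  [6] 9/8 → 1 ('b')
  [7] 8/14 → 0 ('')
  [8] 14/2 → 2 ('ca')
  [9] 2/4 → 3 ('cac')
  [10] 4/7 → 1 ('c')
  [11] 7/13 → 1 ('c')
  [12] 13/1 → 3 ('cca')
  [13] 1/6 → 2 ('cc')
  [14] 6/12 → 2 ('cc')
  [15] 12/0 → 4 ('ccca')
  [16] 0/11 → 3 ('ccc')

n(n+1)/2 = 17·18/2 = 153
Σ LCP = 0 + 1 + 1 + 2 + 3 + 0 + 1 + 0 + 2 + 3 + 1 + 1 + 3 + 2 + 2 + 4 + 3 = 29
distinct = 153 − 29 = 124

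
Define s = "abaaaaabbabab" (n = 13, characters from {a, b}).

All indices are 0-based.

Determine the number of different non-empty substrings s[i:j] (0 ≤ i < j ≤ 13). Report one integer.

67

rank→(start, suffix):
  0 → (2, 'aaaaabbabab')
  1 → (3, 'aaaabbabab')
  2 → (4, 'aaabbabab')
  3 → (5, 'aabbabab')
  4 → (11, 'ab')
  5 → (0, 'abaaaaabbabab')
  6 → (9, 'abab')
  7 → (6, 'abbabab')
  8 → (12, 'b')
  9 → (1, 'baaaaabbabab')
  10 → (10, 'bab')
  11 → (8, 'babab')
  12 → (7, 'bbabab')

SA = [2, 3, 4, 5, 11, 0, 9, 6, 12, 1, 10, 8, 7]
i: (SA[i-1],SA[i]) lcp shared
  1: (2,3) 4 'aaaa'
  2: (3,4) 3 'aaa'
  3: (4,5) 2 'aa'
  4: (5,11) 1 'a'
  5: (11,0) 2 'ab'
  6: (0,9) 3 'aba'
  7: (9,6) 2 'ab'
  8: (6,12) 0 ''
  9: (12,1) 1 'b'
  10: (1,10) 2 'ba'
  11: (10,8) 3 'bab'
  12: (8,7) 1 'b'

n(n+1)/2 = 13·14/2 = 91
Σ LCP = 0 + 4 + 3 + 2 + 1 + 2 + 3 + 2 + 0 + 1 + 2 + 3 + 1 = 24
distinct = 91 − 24 = 67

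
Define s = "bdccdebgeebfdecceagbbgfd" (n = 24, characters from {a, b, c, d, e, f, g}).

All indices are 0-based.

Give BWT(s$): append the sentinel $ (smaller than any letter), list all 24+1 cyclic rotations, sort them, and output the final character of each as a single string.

rank  rotation                   last
    0  $bdccdebgeebfdecceagbbgfd  d
    1  agbbgfd$bdccdebgeebfdecce  e
    2  bbgfd$bdccdebgeebfdecceag  g
    3  bdccdebgeebfdecceagbbgfd$  $
    4  bfdecceagbbgfd$bdccdebgee  e
    5  bgeebfdecceagbbgfd$bdccde  e
    6  bgfd$bdccdebgeebfdecceagb  b
    7  ccdebgeebfdecceagbbgfd$bd  d
    8  cceagbbgfd$bdccdebgeebfde  e
    9  cdebgeebfdecceagbbgfd$bdc  c
   10  ceagbbgfd$bdccdebgeebfdec  c
   11  d$bdccdebgeebfdecceagbbgf  f
   12  dccdebgeebfdecceagbbgfd$b  b
   13  debgeebfdecceagbbgfd$bdcc  c
   14  decceagbbgfd$bdccdebgeebf  f
   15  eagbbgfd$bdccdebgeebfdecc  c
   16  ebfdecceagbbgfd$bdccdebge  e
   17  ebgeebfdecceagbbgfd$bdccd  d
   18  ecceagbbgfd$bdccdebgeebfd  d
   19  eebfdecceagbbgfd$bdccdebg  g
   20  fd$bdccdebgeebfdecceagbbg  g
   21  fdecceagbbgfd$bdccdebgeeb  b
   22  gbbgfd$bdccdebgeebfdeccea  a
   23  geebfdecceagbbgfd$bdccdeb  b
   24  gfd$bdccdebgeebfdecceagbb  b

deg$eebdeccfbcfceddggbabb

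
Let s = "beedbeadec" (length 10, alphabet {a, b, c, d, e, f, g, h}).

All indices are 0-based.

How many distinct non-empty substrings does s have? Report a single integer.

49

rank→(start, suffix):
  0 → (6, 'adec')
  1 → (4, 'beadec')
  2 → (0, 'beedbeadec')
  3 → (9, 'c')
  4 → (3, 'dbeadec')
  5 → (7, 'dec')
  6 → (5, 'eadec')
  7 → (8, 'ec')
  8 → (2, 'edbeadec')
  9 → (1, 'eedbeadec')

SA = [6, 4, 0, 9, 3, 7, 5, 8, 2, 1]
i: (SA[i-1],SA[i]) lcp shared
  1: (6,4) 0 ''
  2: (4,0) 2 'be'
  3: (0,9) 0 ''
  4: (9,3) 0 ''
  5: (3,7) 1 'd'
  6: (7,5) 0 ''
  7: (5,8) 1 'e'
  8: (8,2) 1 'e'
  9: (2,1) 1 'e'

n(n+1)/2 = 10·11/2 = 55
Σ LCP = 0 + 0 + 2 + 0 + 0 + 1 + 0 + 1 + 1 + 1 = 6
distinct = 55 − 6 = 49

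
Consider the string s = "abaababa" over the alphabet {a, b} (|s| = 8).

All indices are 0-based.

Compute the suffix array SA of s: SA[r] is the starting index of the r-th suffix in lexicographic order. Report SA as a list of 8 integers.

[7, 2, 5, 0, 3, 6, 1, 4]

rank | idx | suffix
   0 |   7 | a
   1 |   2 | aababa
   2 |   5 | aba
   3 |   0 | abaababa
   4 |   3 | ababa
   5 |   6 | ba
   6 |   1 | baababa
   7 |   4 | baba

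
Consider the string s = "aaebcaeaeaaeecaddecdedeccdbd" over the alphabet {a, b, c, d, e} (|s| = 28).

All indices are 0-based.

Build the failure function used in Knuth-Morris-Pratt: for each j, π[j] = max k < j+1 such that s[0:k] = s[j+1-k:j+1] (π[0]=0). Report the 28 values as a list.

[0, 1, 0, 0, 0, 1, 0, 1, 0, 1, 2, 3, 0, 0, 1, 0, 0, 0, 0, 0, 0, 0, 0, 0, 0, 0, 0, 0]

π[0] = 0
j=1 s[j]='a': π[1]=1 (border 'a')
j=2 s[j]='e': k: 1→0; π[2]=0 (border '')
j=3 s[j]='b': π[3]=0 (border '')
j=4 s[j]='c': π[4]=0 (border '')
j=5 s[j]='a': π[5]=1 (border 'a')
j=6 s[j]='e': k: 1→0; π[6]=0 (border '')
j=7 s[j]='a': π[7]=1 (border 'a')
j=8 s[j]='e': k: 1→0; π[8]=0 (border '')
j=9 s[j]='a': π[9]=1 (border 'a')
j=10 s[j]='a': π[10]=2 (border 'aa')
j=11 s[j]='e': π[11]=3 (border 'aae')
j=12 s[j]='e': k: 3→0; π[12]=0 (border '')
j=13 s[j]='c': π[13]=0 (border '')
j=14 s[j]='a': π[14]=1 (border 'a')
j=15 s[j]='d': k: 1→0; π[15]=0 (border '')
j=16 s[j]='d': π[16]=0 (border '')
j=17 s[j]='e': π[17]=0 (border '')
j=18 s[j]='c': π[18]=0 (border '')
j=19 s[j]='d': π[19]=0 (border '')
j=20 s[j]='e': π[20]=0 (border '')
j=21 s[j]='d': π[21]=0 (border '')
j=22 s[j]='e': π[22]=0 (border '')
j=23 s[j]='c': π[23]=0 (border '')
j=24 s[j]='c': π[24]=0 (border '')
j=25 s[j]='d': π[25]=0 (border '')
j=26 s[j]='b': π[26]=0 (border '')
j=27 s[j]='d': π[27]=0 (border '')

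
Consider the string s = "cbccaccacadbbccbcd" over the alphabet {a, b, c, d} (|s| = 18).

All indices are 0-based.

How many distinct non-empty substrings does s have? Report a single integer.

144

rank | idx | suffix
   0 |   7 | acadbbccbcd
   1 |   4 | accacadbbccbcd
   2 |   9 | adbbccbcd
   3 |  11 | bbccbcd
   4 |   1 | bccaccacadbbccbcd
   5 |  12 | bccbcd
   6 |  15 | bcd
   7 |   6 | cacadbbccbcd
   8 |   3 | caccacadbbccbcd
   9 |   8 | cadbbccbcd
  10 |   0 | cbccaccacadbbccbcd
  11 |  14 | cbcd
  12 |   5 | ccacadbbccbcd
  13 |   2 | ccaccacadbbccbcd
  14 |  13 | ccbcd
  15 |  16 | cd
  16 |  17 | d
  17 |  10 | dbbccbcd

SA = [7, 4, 9, 11, 1, 12, 15, 6, 3, 8, 0, 14, 5, 2, 13, 16, 17, 10]
[i] adj suffixes → lcp
  [1] 7/4 → 2 ('ac')
  [2] 4/9 → 1 ('a')
  [3] 9/11 → 0 ('')
  [4] 11/1 → 1 ('b')
  [5] 1/12 → 3 ('bcc')
  [6] 12/15 → 2 ('bc')
  [7] 15/6 → 0 ('')
  [8] 6/3 → 3 ('cac')
  [9] 3/8 → 2 ('ca')
  [10] 8/0 → 1 ('c')
  [11] 0/14 → 3 ('cbc')
  [12] 14/5 → 1 ('c')
  [13] 5/2 → 4 ('ccac')
  [14] 2/13 → 2 ('cc')
  [15] 13/16 → 1 ('c')
  [16] 16/17 → 0 ('')
  [17] 17/10 → 1 ('d')

n(n+1)/2 = 18·19/2 = 171
Σ LCP = 0 + 2 + 1 + 0 + 1 + 3 + 2 + 0 + 3 + 2 + 1 + 3 + 1 + 4 + 2 + 1 + 0 + 1 = 27
distinct = 171 − 27 = 144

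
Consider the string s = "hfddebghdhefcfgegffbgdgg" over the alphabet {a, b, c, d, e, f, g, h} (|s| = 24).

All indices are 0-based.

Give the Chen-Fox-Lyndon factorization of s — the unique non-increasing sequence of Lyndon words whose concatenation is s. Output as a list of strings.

emit factor 1: 'h' (i=0, period=1)
emit factor 2: 'f' (i=1, period=1)
emit factor 3: 'dde' (i=2, period=3)
emit factor 4: 'bghdhefcfgegff' (i=5, period=14)
emit factor 5: 'bgdgg' (i=19, period=5)

["h", "f", "dde", "bghdhefcfgegff", "bgdgg"]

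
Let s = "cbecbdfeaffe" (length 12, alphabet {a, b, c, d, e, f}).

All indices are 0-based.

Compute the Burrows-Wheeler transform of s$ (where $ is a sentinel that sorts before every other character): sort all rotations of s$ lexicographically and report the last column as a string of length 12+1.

eecce$bffbfda

rank  rotation       last
    0  $cbecbdfeaffe  e
    1  affe$cbecbdfe  e
    2  bdfeaffe$cbec  c
    3  becbdfeaffe$c  c
    4  cbdfeaffe$cbe  e
    5  cbecbdfeaffe$  $
    6  dfeaffe$cbecb  b
    7  e$cbecbdfeaff  f
    8  eaffe$cbecbdf  f
    9  ecbdfeaffe$cb  b
   10  fe$cbecbdfeaf  f
   11  feaffe$cbecbd  d
   12  ffe$cbecbdfea  a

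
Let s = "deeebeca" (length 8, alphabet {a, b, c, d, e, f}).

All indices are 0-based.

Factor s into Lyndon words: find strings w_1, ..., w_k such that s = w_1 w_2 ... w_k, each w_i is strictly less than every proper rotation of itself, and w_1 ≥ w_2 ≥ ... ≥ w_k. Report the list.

emit factor 1: 'deee' (i=0, period=4)
emit factor 2: 'bec' (i=4, period=3)
emit factor 3: 'a' (i=7, period=1)

["deee", "bec", "a"]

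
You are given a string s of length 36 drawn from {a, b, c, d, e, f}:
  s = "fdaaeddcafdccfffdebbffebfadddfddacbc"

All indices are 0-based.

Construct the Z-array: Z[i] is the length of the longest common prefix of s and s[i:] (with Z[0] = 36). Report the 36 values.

Z[0]=36
i=1: i≥r, start 0; Z[1]=0
i=2: i≥r, start 0; Z[2]=0
i=3: i≥r, start 0; Z[3]=0
i=4: i≥r, start 0; Z[4]=0
i=5: i≥r, start 0; Z[5]=0
i=6: i≥r, start 0; Z[6]=0
i=7: i≥r, start 0; Z[7]=0
i=8: i≥r, start 0; Z[8]=0
i=9: i≥r, start 0; Z[9]=2 extend→box=[9,11)
i=10: min(r-i=1, Z[1]=0)=0; Z[10]=0
i=11: i≥r, start 0; Z[11]=0
i=12: i≥r, start 0; Z[12]=0
i=13: i≥r, start 0; Z[13]=1 extend→box=[13,14)
i=14: i≥r, start 0; Z[14]=1 extend→box=[14,15)
i=15: i≥r, start 0; Z[15]=2 extend→box=[15,17)
i=16: min(r-i=1, Z[1]=0)=0; Z[16]=0
i=17: i≥r, start 0; Z[17]=0
i=18: i≥r, start 0; Z[18]=0
i=19: i≥r, start 0; Z[19]=0
i=20: i≥r, start 0; Z[20]=1 extend→box=[20,21)
i=21: i≥r, start 0; Z[21]=1 extend→box=[21,22)
i=22: i≥r, start 0; Z[22]=0
i=23: i≥r, start 0; Z[23]=0
i=24: i≥r, start 0; Z[24]=1 extend→box=[24,25)
i=25: i≥r, start 0; Z[25]=0
i=26: i≥r, start 0; Z[26]=0
i=27: i≥r, start 0; Z[27]=0
i=28: i≥r, start 0; Z[28]=0
i=29: i≥r, start 0; Z[29]=2 extend→box=[29,31)
i=30: min(r-i=1, Z[1]=0)=0; Z[30]=0
i=31: i≥r, start 0; Z[31]=0
i=32: i≥r, start 0; Z[32]=0
i=33: i≥r, start 0; Z[33]=0
i=34: i≥r, start 0; Z[34]=0
i=35: i≥r, start 0; Z[35]=0

[36, 0, 0, 0, 0, 0, 0, 0, 0, 2, 0, 0, 0, 1, 1, 2, 0, 0, 0, 0, 1, 1, 0, 0, 1, 0, 0, 0, 0, 2, 0, 0, 0, 0, 0, 0]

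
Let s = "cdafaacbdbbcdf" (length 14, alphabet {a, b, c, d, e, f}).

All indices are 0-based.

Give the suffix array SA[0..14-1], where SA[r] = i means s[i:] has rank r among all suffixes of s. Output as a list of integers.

[4, 5, 2, 9, 10, 7, 6, 0, 11, 1, 8, 12, 13, 3]

rank | idx | suffix
   0 |   4 | aacbdbbcdf
   1 |   5 | acbdbbcdf
   2 |   2 | afaacbdbbcdf
   3 |   9 | bbcdf
   4 |  10 | bcdf
   5 |   7 | bdbbcdf
   6 |   6 | cbdbbcdf
   7 |   0 | cdafaacbdbbcdf
   8 |  11 | cdf
   9 |   1 | dafaacbdbbcdf
  10 |   8 | dbbcdf
  11 |  12 | df
  12 |  13 | f
  13 |   3 | faacbdbbcdf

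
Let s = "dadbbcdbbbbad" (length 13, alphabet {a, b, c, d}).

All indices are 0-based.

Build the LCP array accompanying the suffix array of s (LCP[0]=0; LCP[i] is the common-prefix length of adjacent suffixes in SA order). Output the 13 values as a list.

sorted suffixes:
  #0 SA[0]=11  'ad'
  #1 SA[1]=1  'adbbcdbbbbad'
  #2 SA[2]=10  'bad'
  #3 SA[3]=9  'bbad'
  #4 SA[4]=8  'bbbad'
  #5 SA[5]=7  'bbbbad'
  #6 SA[6]=3  'bbcdbbbbad'
  #7 SA[7]=4  'bcdbbbbad'
  #8 SA[8]=5  'cdbbbbad'
  #9 SA[9]=12  'd'
  #10 SA[10]=0  'dadbbcdbbbbad'
  #11 SA[11]=6  'dbbbbad'
  #12 SA[12]=2  'dbbcdbbbbad'

SA = [11, 1, 10, 9, 8, 7, 3, 4, 5, 12, 0, 6, 2]
[i] adj suffixes → lcp
  [1] 11/1 → 2 ('ad')
  [2] 1/10 → 0 ('')
  [3] 10/9 → 1 ('b')
  [4] 9/8 → 2 ('bb')
  [5] 8/7 → 3 ('bbb')
  [6] 7/3 → 2 ('bb')
  [7] 3/4 → 1 ('b')
  [8] 4/5 → 0 ('')
  [9] 5/12 → 0 ('')
  [10] 12/0 → 1 ('d')
  [11] 0/6 → 1 ('d')
  [12] 6/2 → 3 ('dbb')

[0, 2, 0, 1, 2, 3, 2, 1, 0, 0, 1, 1, 3]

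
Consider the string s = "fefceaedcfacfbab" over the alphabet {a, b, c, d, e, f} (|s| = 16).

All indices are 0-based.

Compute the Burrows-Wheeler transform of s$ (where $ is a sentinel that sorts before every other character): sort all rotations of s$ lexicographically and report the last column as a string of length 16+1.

rank  rotation           last
    0  $fefceaedcfacfbab  b
    1  ab$fefceaedcfacfb  b
    2  acfbab$fefceaedcf  f
    3  aedcfacfbab$fefce  e
    4  b$fefceaedcfacfba  a
    5  bab$fefceaedcfacf  f
    6  ceaedcfacfbab$fef  f
    7  cfacfbab$fefceaed  d
    8  cfbab$fefceaedcfa  a
    9  dcfacfbab$fefceae  e
   10  eaedcfacfbab$fefc  c
   11  edcfacfbab$fefcea  a
   12  efceaedcfacfbab$f  f
   13  facfbab$fefceaedc  c
   14  fbab$fefceaedcfac  c
   15  fceaedcfacfbab$fe  e
   16  fefceaedcfacfbab$  $

bbfeaffdaecafcce$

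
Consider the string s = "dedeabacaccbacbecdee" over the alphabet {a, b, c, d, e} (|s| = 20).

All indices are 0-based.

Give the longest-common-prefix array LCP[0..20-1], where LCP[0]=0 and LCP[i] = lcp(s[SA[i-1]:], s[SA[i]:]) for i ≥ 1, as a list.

rank | idx | suffix
   0 |   4 | abacaccbacbecdee
   1 |   6 | acaccbacbecdee
   2 |  12 | acbecdee
   3 |   8 | accbacbecdee
   4 |   5 | bacaccbacbecdee
   5 |  11 | bacbecdee
   6 |  14 | becdee
   7 |   7 | caccbacbecdee
   8 |  10 | cbacbecdee
   9 |  13 | cbecdee
  10 |   9 | ccbacbecdee
  11 |  16 | cdee
  12 |   2 | deabacaccbacbecdee
  13 |   0 | dedeabacaccbacbecdee
  14 |  17 | dee
  15 |  19 | e
  16 |   3 | eabacaccbacbecdee
  17 |  15 | ecdee
  18 |   1 | edeabacaccbacbecdee
  19 |  18 | ee

SA = [4, 6, 12, 8, 5, 11, 14, 7, 10, 13, 9, 16, 2, 0, 17, 19, 3, 15, 1, 18]
i: (SA[i-1],SA[i]) lcp shared
  1: (4,6) 1 'a'
  2: (6,12) 2 'ac'
  3: (12,8) 2 'ac'
  4: (8,5) 0 ''
  5: (5,11) 3 'bac'
  6: (11,14) 1 'b'
  7: (14,7) 0 ''
  8: (7,10) 1 'c'
  9: (10,13) 2 'cb'
  10: (13,9) 1 'c'
  11: (9,16) 1 'c'
  12: (16,2) 0 ''
  13: (2,0) 2 'de'
  14: (0,17) 2 'de'
  15: (17,19) 0 ''
  16: (19,3) 1 'e'
  17: (3,15) 1 'e'
  18: (15,1) 1 'e'
  19: (1,18) 1 'e'

[0, 1, 2, 2, 0, 3, 1, 0, 1, 2, 1, 1, 0, 2, 2, 0, 1, 1, 1, 1]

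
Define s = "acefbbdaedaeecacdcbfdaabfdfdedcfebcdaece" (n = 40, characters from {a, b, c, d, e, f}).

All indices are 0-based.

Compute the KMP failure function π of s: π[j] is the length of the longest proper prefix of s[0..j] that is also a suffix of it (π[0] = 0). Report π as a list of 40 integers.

π[0] = 0
j=1 s[j]='c': π[1]=0 (border '')
j=2 s[j]='e': π[2]=0 (border '')
j=3 s[j]='f': π[3]=0 (border '')
j=4 s[j]='b': π[4]=0 (border '')
j=5 s[j]='b': π[5]=0 (border '')
j=6 s[j]='d': π[6]=0 (border '')
j=7 s[j]='a': π[7]=1 (border 'a')
j=8 s[j]='e': k: 1→0; π[8]=0 (border '')
j=9 s[j]='d': π[9]=0 (border '')
j=10 s[j]='a': π[10]=1 (border 'a')
j=11 s[j]='e': k: 1→0; π[11]=0 (border '')
j=12 s[j]='e': π[12]=0 (border '')
j=13 s[j]='c': π[13]=0 (border '')
j=14 s[j]='a': π[14]=1 (border 'a')
j=15 s[j]='c': π[15]=2 (border 'ac')
j=16 s[j]='d': k: 2→0; π[16]=0 (border '')
j=17 s[j]='c': π[17]=0 (border '')
j=18 s[j]='b': π[18]=0 (border '')
j=19 s[j]='f': π[19]=0 (border '')
j=20 s[j]='d': π[20]=0 (border '')
j=21 s[j]='a': π[21]=1 (border 'a')
j=22 s[j]='a': k: 1→0; π[22]=1 (border 'a')
j=23 s[j]='b': k: 1→0; π[23]=0 (border '')
j=24 s[j]='f': π[24]=0 (border '')
j=25 s[j]='d': π[25]=0 (border '')
j=26 s[j]='f': π[26]=0 (border '')
j=27 s[j]='d': π[27]=0 (border '')
j=28 s[j]='e': π[28]=0 (border '')
j=29 s[j]='d': π[29]=0 (border '')
j=30 s[j]='c': π[30]=0 (border '')
j=31 s[j]='f': π[31]=0 (border '')
j=32 s[j]='e': π[32]=0 (border '')
j=33 s[j]='b': π[33]=0 (border '')
j=34 s[j]='c': π[34]=0 (border '')
j=35 s[j]='d': π[35]=0 (border '')
j=36 s[j]='a': π[36]=1 (border 'a')
j=37 s[j]='e': k: 1→0; π[37]=0 (border '')
j=38 s[j]='c': π[38]=0 (border '')
j=39 s[j]='e': π[39]=0 (border '')

[0, 0, 0, 0, 0, 0, 0, 1, 0, 0, 1, 0, 0, 0, 1, 2, 0, 0, 0, 0, 0, 1, 1, 0, 0, 0, 0, 0, 0, 0, 0, 0, 0, 0, 0, 0, 1, 0, 0, 0]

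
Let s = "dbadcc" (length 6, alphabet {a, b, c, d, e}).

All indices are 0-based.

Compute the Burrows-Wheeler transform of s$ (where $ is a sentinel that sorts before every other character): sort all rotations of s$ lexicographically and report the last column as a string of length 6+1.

cbdcd$a

rank  rotation last
    0  $dbadcc  c
    1  adcc$db  b
    2  badcc$d  d
    3  c$dbadc  c
    4  cc$dbad  d
    5  dbadcc$  $
    6  dcc$dba  a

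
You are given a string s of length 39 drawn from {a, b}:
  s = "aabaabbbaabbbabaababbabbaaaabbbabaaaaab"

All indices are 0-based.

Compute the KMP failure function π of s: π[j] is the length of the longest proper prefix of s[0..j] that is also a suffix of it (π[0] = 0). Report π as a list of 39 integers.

π[0] = 0
j=1 s[j]='a': π[1]=1 (border 'a')
j=2 s[j]='b': k: 1→0; π[2]=0 (border '')
j=3 s[j]='a': π[3]=1 (border 'a')
j=4 s[j]='a': π[4]=2 (border 'aa')
j=5 s[j]='b': π[5]=3 (border 'aab')
j=6 s[j]='b': k: 3→0; π[6]=0 (border '')
j=7 s[j]='b': π[7]=0 (border '')
j=8 s[j]='a': π[8]=1 (border 'a')
j=9 s[j]='a': π[9]=2 (border 'aa')
j=10 s[j]='b': π[10]=3 (border 'aab')
j=11 s[j]='b': k: 3→0; π[11]=0 (border '')
j=12 s[j]='b': π[12]=0 (border '')
j=13 s[j]='a': π[13]=1 (border 'a')
j=14 s[j]='b': k: 1→0; π[14]=0 (border '')
j=15 s[j]='a': π[15]=1 (border 'a')
j=16 s[j]='a': π[16]=2 (border 'aa')
j=17 s[j]='b': π[17]=3 (border 'aab')
j=18 s[j]='a': π[18]=4 (border 'aaba')
j=19 s[j]='b': k: 4→1→0; π[19]=0 (border '')
j=20 s[j]='b': π[20]=0 (border '')
j=21 s[j]='a': π[21]=1 (border 'a')
j=22 s[j]='b': k: 1→0; π[22]=0 (border '')
j=23 s[j]='b': π[23]=0 (border '')
j=24 s[j]='a': π[24]=1 (border 'a')
j=25 s[j]='a': π[25]=2 (border 'aa')
j=26 s[j]='a': k: 2→1; π[26]=2 (border 'aa')
j=27 s[j]='a': k: 2→1; π[27]=2 (border 'aa')
j=28 s[j]='b': π[28]=3 (border 'aab')
j=29 s[j]='b': k: 3→0; π[29]=0 (border '')
j=30 s[j]='b': π[30]=0 (border '')
j=31 s[j]='a': π[31]=1 (border 'a')
j=32 s[j]='b': k: 1→0; π[32]=0 (border '')
j=33 s[j]='a': π[33]=1 (border 'a')
j=34 s[j]='a': π[34]=2 (border 'aa')
j=35 s[j]='a': k: 2→1; π[35]=2 (border 'aa')
j=36 s[j]='a': k: 2→1; π[36]=2 (border 'aa')
j=37 s[j]='a': k: 2→1; π[37]=2 (border 'aa')
j=38 s[j]='b': π[38]=3 (border 'aab')

[0, 1, 0, 1, 2, 3, 0, 0, 1, 2, 3, 0, 0, 1, 0, 1, 2, 3, 4, 0, 0, 1, 0, 0, 1, 2, 2, 2, 3, 0, 0, 1, 0, 1, 2, 2, 2, 2, 3]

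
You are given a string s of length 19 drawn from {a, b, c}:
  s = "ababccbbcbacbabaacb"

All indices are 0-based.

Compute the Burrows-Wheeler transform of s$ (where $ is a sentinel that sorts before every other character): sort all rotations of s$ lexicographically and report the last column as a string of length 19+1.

bbb$babcacaccbaaabcb

rank  rotation              last
    0  $ababccbbcbacbabaacb  b
    1  aacb$ababccbbcbacbab  b
    2  abaacb$ababccbbcbacb  b
    3  ababccbbcbacbabaacb$  $
    4  abccbbcbacbabaacb$ab  b
    5  acb$ababccbbcbacbaba  a
    6  acbabaacb$ababccbbcb  b
    7  b$ababccbbcbacbabaac  c
    8  baacb$ababccbbcbacba  a
    9  babaacb$ababccbbcbac  c
   10  babccbbcbacbabaacb$a  a
   11  bacbabaacb$ababccbbc  c
   12  bbcbacbabaacb$ababcc  c
   13  bcbacbabaacb$ababccb  b
   14  bccbbcbacbabaacb$aba  a
   15  cb$ababccbbcbacbabaa  a
   16  cbabaacb$ababccbbcba  a
   17  cbacbabaacb$ababccbb  b
   18  cbbcbacbabaacb$ababc  c
   19  ccbbcbacbabaacb$abab  b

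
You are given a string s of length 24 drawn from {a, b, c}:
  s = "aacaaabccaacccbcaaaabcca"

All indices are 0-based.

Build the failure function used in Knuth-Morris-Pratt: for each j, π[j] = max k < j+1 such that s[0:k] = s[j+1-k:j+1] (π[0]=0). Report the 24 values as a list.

[0, 1, 0, 1, 2, 2, 0, 0, 0, 1, 2, 3, 0, 0, 0, 0, 1, 2, 2, 2, 0, 0, 0, 1]

π[0] = 0
j=1 s[j]='a': π[1]=1 (border 'a')
j=2 s[j]='c': k: 1→0; π[2]=0 (border '')
j=3 s[j]='a': π[3]=1 (border 'a')
j=4 s[j]='a': π[4]=2 (border 'aa')
j=5 s[j]='a': k: 2→1; π[5]=2 (border 'aa')
j=6 s[j]='b': k: 2→1→0; π[6]=0 (border '')
j=7 s[j]='c': π[7]=0 (border '')
j=8 s[j]='c': π[8]=0 (border '')
j=9 s[j]='a': π[9]=1 (border 'a')
j=10 s[j]='a': π[10]=2 (border 'aa')
j=11 s[j]='c': π[11]=3 (border 'aac')
j=12 s[j]='c': k: 3→0; π[12]=0 (border '')
j=13 s[j]='c': π[13]=0 (border '')
j=14 s[j]='b': π[14]=0 (border '')
j=15 s[j]='c': π[15]=0 (border '')
j=16 s[j]='a': π[16]=1 (border 'a')
j=17 s[j]='a': π[17]=2 (border 'aa')
j=18 s[j]='a': k: 2→1; π[18]=2 (border 'aa')
j=19 s[j]='a': k: 2→1; π[19]=2 (border 'aa')
j=20 s[j]='b': k: 2→1→0; π[20]=0 (border '')
j=21 s[j]='c': π[21]=0 (border '')
j=22 s[j]='c': π[22]=0 (border '')
j=23 s[j]='a': π[23]=1 (border 'a')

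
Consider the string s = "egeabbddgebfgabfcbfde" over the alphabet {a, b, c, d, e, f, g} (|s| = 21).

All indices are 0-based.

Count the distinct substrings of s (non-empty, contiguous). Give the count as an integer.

sorted suffixes:
  #0 SA[0]=3  'abbddgebfgabfcbfde'
  #1 SA[1]=13  'abfcbfde'
  #2 SA[2]=4  'bbddgebfgabfcbfde'
  #3 SA[3]=5  'bddgebfgabfcbfde'
  #4 SA[4]=14  'bfcbfde'
  #5 SA[5]=17  'bfde'
  #6 SA[6]=10  'bfgabfcbfde'
  #7 SA[7]=16  'cbfde'
  #8 SA[8]=6  'ddgebfgabfcbfde'
  #9 SA[9]=19  'de'
  #10 SA[10]=7  'dgebfgabfcbfde'
  #11 SA[11]=20  'e'
  #12 SA[12]=2  'eabbddgebfgabfcbfde'
  #13 SA[13]=9  'ebfgabfcbfde'
  #14 SA[14]=0  'egeabbddgebfgabfcbfde'
  #15 SA[15]=15  'fcbfde'
  #16 SA[16]=18  'fde'
  #17 SA[17]=11  'fgabfcbfde'
  #18 SA[18]=12  'gabfcbfde'
  #19 SA[19]=1  'geabbddgebfgabfcbfde'
  #20 SA[20]=8  'gebfgabfcbfde'

SA = [3, 13, 4, 5, 14, 17, 10, 16, 6, 19, 7, 20, 2, 9, 0, 15, 18, 11, 12, 1, 8]
rank  pair      lcp
   1  s[3:],s[13:]  2  'ab'
   2  s[13:],s[4:]  0  ''
   3  s[4:],s[5:]  1  'b'
   4  s[5:],s[14:]  1  'b'
   5  s[14:],s[17:]  2  'bf'
   6  s[17:],s[10:]  2  'bf'
   7  s[10:],s[16:]  0  ''
   8  s[16:],s[6:]  0  ''
   9  s[6:],s[19:]  1  'd'
  10  s[19:],s[7:]  1  'd'
  11  s[7:],s[20:]  0  ''
  12  s[20:],s[2:]  1  'e'
  13  s[2:],s[9:]  1  'e'
  14  s[9:],s[0:]  1  'e'
  15  s[0:],s[15:]  0  ''
  16  s[15:],s[18:]  1  'f'
  17  s[18:],s[11:]  1  'f'
  18  s[11:],s[12:]  0  ''
  19  s[12:],s[1:]  1  'g'
  20  s[1:],s[8:]  2  'ge'

n(n+1)/2 = 21·22/2 = 231
Σ LCP = 0 + 2 + 0 + 1 + 1 + 2 + 2 + 0 + 0 + 1 + 1 + 0 + 1 + 1 + 1 + 0 + 1 + 1 + 0 + 1 + 2 = 18
distinct = 231 − 18 = 213

213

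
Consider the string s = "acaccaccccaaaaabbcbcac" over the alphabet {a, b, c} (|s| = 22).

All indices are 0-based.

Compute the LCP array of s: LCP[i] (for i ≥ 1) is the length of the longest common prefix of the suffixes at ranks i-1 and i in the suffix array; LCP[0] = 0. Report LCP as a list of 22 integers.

sorted suffixes:
  #0 SA[0]=10  'aaaaabbcbcac'
  #1 SA[1]=11  'aaaabbcbcac'
  #2 SA[2]=12  'aaabbcbcac'
  #3 SA[3]=13  'aabbcbcac'
  #4 SA[4]=14  'abbcbcac'
  #5 SA[5]=20  'ac'
  #6 SA[6]=0  'acaccaccccaaaaabbcbcac'
  #7 SA[7]=2  'accaccccaaaaabbcbcac'
  #8 SA[8]=5  'accccaaaaabbcbcac'
  #9 SA[9]=15  'bbcbcac'
  #10 SA[10]=18  'bcac'
  #11 SA[11]=16  'bcbcac'
  #12 SA[12]=21  'c'
  #13 SA[13]=9  'caaaaabbcbcac'
  #14 SA[14]=19  'cac'
  #15 SA[15]=1  'caccaccccaaaaabbcbcac'
  #16 SA[16]=4  'caccccaaaaabbcbcac'
  #17 SA[17]=17  'cbcac'
  #18 SA[18]=8  'ccaaaaabbcbcac'
  #19 SA[19]=3  'ccaccccaaaaabbcbcac'
  #20 SA[20]=7  'cccaaaaabbcbcac'
  #21 SA[21]=6  'ccccaaaaabbcbcac'

SA = [10, 11, 12, 13, 14, 20, 0, 2, 5, 15, 18, 16, 21, 9, 19, 1, 4, 17, 8, 3, 7, 6]
rank  pair      lcp
   1  s[10:],s[11:]  4  'aaaa'
   2  s[11:],s[12:]  3  'aaa'
   3  s[12:],s[13:]  2  'aa'
   4  s[13:],s[14:]  1  'a'
   5  s[14:],s[20:]  1  'a'
   6  s[20:],s[0:]  2  'ac'
   7  s[0:],s[2:]  2  'ac'
   8  s[2:],s[5:]  3  'acc'
   9  s[5:],s[15:]  0  ''
  10  s[15:],s[18:]  1  'b'
  11  s[18:],s[16:]  2  'bc'
  12  s[16:],s[21:]  0  ''
  13  s[21:],s[9:]  1  'c'
  14  s[9:],s[19:]  2  'ca'
  15  s[19:],s[1:]  3  'cac'
  16  s[1:],s[4:]  4  'cacc'
  17  s[4:],s[17:]  1  'c'
  18  s[17:],s[8:]  1  'c'
  19  s[8:],s[3:]  3  'cca'
  20  s[3:],s[7:]  2  'cc'
  21  s[7:],s[6:]  3  'ccc'

[0, 4, 3, 2, 1, 1, 2, 2, 3, 0, 1, 2, 0, 1, 2, 3, 4, 1, 1, 3, 2, 3]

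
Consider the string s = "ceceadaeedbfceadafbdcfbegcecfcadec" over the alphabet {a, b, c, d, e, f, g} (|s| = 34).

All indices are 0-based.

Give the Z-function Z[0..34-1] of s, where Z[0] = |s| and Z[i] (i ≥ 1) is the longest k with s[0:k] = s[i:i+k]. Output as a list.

[34, 0, 2, 0, 0, 0, 0, 0, 0, 0, 0, 0, 2, 0, 0, 0, 0, 0, 0, 0, 1, 0, 0, 0, 0, 3, 0, 1, 0, 1, 0, 0, 0, 1]

Z[0]=34
i=1: outside box; Z[1]=0
i=2: outside box; Z[2]=2 extend→box=[2,4)
i=3: min(r-i=1, Z[1]=0)=0; Z[3]=0
i=4: outside box; Z[4]=0
i=5: outside box; Z[5]=0
i=6: outside box; Z[6]=0
i=7: outside box; Z[7]=0
i=8: outside box; Z[8]=0
i=9: outside box; Z[9]=0
i=10: outside box; Z[10]=0
i=11: outside box; Z[11]=0
i=12: outside box; Z[12]=2 extend→box=[12,14)
i=13: min(r-i=1, Z[1]=0)=0; Z[13]=0
i=14: outside box; Z[14]=0
i=15: outside box; Z[15]=0
i=16: outside box; Z[16]=0
i=17: outside box; Z[17]=0
i=18: outside box; Z[18]=0
i=19: outside box; Z[19]=0
i=20: outside box; Z[20]=1 extend→box=[20,21)
i=21: outside box; Z[21]=0
i=22: outside box; Z[22]=0
i=23: outside box; Z[23]=0
i=24: outside box; Z[24]=0
i=25: outside box; Z[25]=3 extend→box=[25,28)
i=26: min(r-i=2, Z[1]=0)=0; Z[26]=0
i=27: min(r-i=1, Z[2]=2)=1; Z[27]=1
i=28: outside box; Z[28]=0
i=29: outside box; Z[29]=1 extend→box=[29,30)
i=30: outside box; Z[30]=0
i=31: outside box; Z[31]=0
i=32: outside box; Z[32]=0
i=33: outside box; Z[33]=1 extend→box=[33,34)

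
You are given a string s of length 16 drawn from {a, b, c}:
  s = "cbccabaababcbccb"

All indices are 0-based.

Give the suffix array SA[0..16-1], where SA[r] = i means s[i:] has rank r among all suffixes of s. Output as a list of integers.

[6, 4, 7, 9, 15, 5, 8, 10, 1, 12, 3, 14, 0, 11, 2, 13]

rank | idx | suffix
   0 |   6 | aababcbccb
   1 |   4 | abaababcbccb
   2 |   7 | ababcbccb
   3 |   9 | abcbccb
   4 |  15 | b
   5 |   5 | baababcbccb
   6 |   8 | babcbccb
   7 |  10 | bcbccb
   8 |   1 | bccabaababcbccb
   9 |  12 | bccb
  10 |   3 | cabaababcbccb
  11 |  14 | cb
  12 |   0 | cbccabaababcbccb
  13 |  11 | cbccb
  14 |   2 | ccabaababcbccb
  15 |  13 | ccb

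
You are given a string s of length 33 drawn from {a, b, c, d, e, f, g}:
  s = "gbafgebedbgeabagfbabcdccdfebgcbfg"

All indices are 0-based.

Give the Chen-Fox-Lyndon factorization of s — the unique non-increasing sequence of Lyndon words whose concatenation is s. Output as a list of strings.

["g", "b", "afgebedbge", "abagfbabcdccdfebgcbfg"]

emit factor 1: 'g' (i=0, period=1)
emit factor 2: 'b' (i=1, period=1)
emit factor 3: 'afgebedbge' (i=2, period=10)
emit factor 4: 'abagfbabcdccdfebgcbfg' (i=12, period=21)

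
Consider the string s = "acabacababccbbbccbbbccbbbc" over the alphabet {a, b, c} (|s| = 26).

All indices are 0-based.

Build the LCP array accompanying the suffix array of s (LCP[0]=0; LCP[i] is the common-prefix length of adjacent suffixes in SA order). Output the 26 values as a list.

[0, 3, 2, 1, 5, 0, 2, 1, 4, 9, 2, 3, 8, 1, 2, 7, 12, 0, 1, 4, 1, 5, 10, 1, 6, 11]

rank→(start, suffix):
  0 → (6, 'ababccbbbccbbbccbbbc')
  1 → (2, 'abacababccbbbccbbbccbbbc')
  2 → (8, 'abccbbbccbbbccbbbc')
  3 → (4, 'acababccbbbccbbbccbbbc')
  4 → (0, 'acabacababccbbbccbbbccbbbc')
  5 → (7, 'babccbbbccbbbccbbbc')
  6 → (3, 'bacababccbbbccbbbccbbbc')
  7 → (22, 'bbbc')
  8 → (17, 'bbbccbbbc')
  9 → (12, 'bbbccbbbccbbbc')
  10 → (23, 'bbc')
  11 → (18, 'bbccbbbc')
  12 → (13, 'bbccbbbccbbbc')
  13 → (24, 'bc')
  14 → (19, 'bccbbbc')
  15 → (14, 'bccbbbccbbbc')
  16 → (9, 'bccbbbccbbbccbbbc')
  17 → (25, 'c')
  18 → (5, 'cababccbbbccbbbccbbbc')
  19 → (1, 'cabacababccbbbccbbbccbbbc')
  20 → (21, 'cbbbc')
  21 → (16, 'cbbbccbbbc')
  22 → (11, 'cbbbccbbbccbbbc')
  23 → (20, 'ccbbbc')
  24 → (15, 'ccbbbccbbbc')
  25 → (10, 'ccbbbccbbbccbbbc')

SA = [6, 2, 8, 4, 0, 7, 3, 22, 17, 12, 23, 18, 13, 24, 19, 14, 9, 25, 5, 1, 21, 16, 11, 20, 15, 10]
rank  pair      lcp
   1  s[6:],s[2:]  3  'aba'
   2  s[2:],s[8:]  2  'ab'
   3  s[8:],s[4:]  1  'a'
   4  s[4:],s[0:]  5  'acaba'
   5  s[0:],s[7:]  0  ''
   6  s[7:],s[3:]  2  'ba'
   7  s[3:],s[22:]  1  'b'
   8  s[22:],s[17:]  4  'bbbc'
   9  s[17:],s[12:]  9  'bbbccbbbc'
  10  s[12:],s[23:]  2  'bb'
  11  s[23:],s[18:]  3  'bbc'
  12  s[18:],s[13:]  8  'bbccbbbc'
  13  s[13:],s[24:]  1  'b'
  14  s[24:],s[19:]  2  'bc'
  15  s[19:],s[14:]  7  'bccbbbc'
  16  s[14:],s[9:]  12  'bccbbbccbbbc'
  17  s[9:],s[25:]  0  ''
  18  s[25:],s[5:]  1  'c'
  19  s[5:],s[1:]  4  'caba'
  20  s[1:],s[21:]  1  'c'
  21  s[21:],s[16:]  5  'cbbbc'
  22  s[16:],s[11:]  10  'cbbbccbbbc'
  23  s[11:],s[20:]  1  'c'
  24  s[20:],s[15:]  6  'ccbbbc'
  25  s[15:],s[10:]  11  'ccbbbccbbbc'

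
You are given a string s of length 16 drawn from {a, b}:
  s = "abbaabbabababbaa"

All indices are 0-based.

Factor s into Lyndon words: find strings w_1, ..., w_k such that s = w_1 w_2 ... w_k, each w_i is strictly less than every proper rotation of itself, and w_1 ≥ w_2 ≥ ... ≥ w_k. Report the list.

["abb", "aabbabababb", "a", "a"]

emit factor 1: 'abb' (i=0, period=3)
emit factor 2: 'aabbabababb' (i=3, period=11)
emit factor 3: 'a' (i=14, period=1)
emit factor 4: 'a' (i=15, period=1)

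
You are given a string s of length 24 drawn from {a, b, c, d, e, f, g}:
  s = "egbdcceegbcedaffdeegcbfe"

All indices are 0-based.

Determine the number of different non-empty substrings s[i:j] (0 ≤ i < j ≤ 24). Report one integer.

sorted suffixes:
  #0 SA[0]=13  'affdeegcbfe'
  #1 SA[1]=9  'bcedaffdeegcbfe'
  #2 SA[2]=2  'bdcceegbcedaffdeegcbfe'
  #3 SA[3]=21  'bfe'
  #4 SA[4]=20  'cbfe'
  #5 SA[5]=4  'cceegbcedaffdeegcbfe'
  #6 SA[6]=10  'cedaffdeegcbfe'
  #7 SA[7]=5  'ceegbcedaffdeegcbfe'
  #8 SA[8]=12  'daffdeegcbfe'
  #9 SA[9]=3  'dcceegbcedaffdeegcbfe'
  #10 SA[10]=16  'deegcbfe'
  #11 SA[11]=23  'e'
  #12 SA[12]=11  'edaffdeegcbfe'
  #13 SA[13]=6  'eegbcedaffdeegcbfe'
  #14 SA[14]=17  'eegcbfe'
  #15 SA[15]=7  'egbcedaffdeegcbfe'
  #16 SA[16]=0  'egbdcceegbcedaffdeegcbfe'
  #17 SA[17]=18  'egcbfe'
  #18 SA[18]=15  'fdeegcbfe'
  #19 SA[19]=22  'fe'
  #20 SA[20]=14  'ffdeegcbfe'
  #21 SA[21]=8  'gbcedaffdeegcbfe'
  #22 SA[22]=1  'gbdcceegbcedaffdeegcbfe'
  #23 SA[23]=19  'gcbfe'

SA = [13, 9, 2, 21, 20, 4, 10, 5, 12, 3, 16, 23, 11, 6, 17, 7, 0, 18, 15, 22, 14, 8, 1, 19]
i: (SA[i-1],SA[i]) lcp shared
  1: (13,9) 0 ''
  2: (9,2) 1 'b'
  3: (2,21) 1 'b'
  4: (21,20) 0 ''
  5: (20,4) 1 'c'
  6: (4,10) 1 'c'
  7: (10,5) 2 'ce'
  8: (5,12) 0 ''
  9: (12,3) 1 'd'
  10: (3,16) 1 'd'
  11: (16,23) 0 ''
  12: (23,11) 1 'e'
  13: (11,6) 1 'e'
  14: (6,17) 3 'eeg'
  15: (17,7) 1 'e'
  16: (7,0) 3 'egb'
  17: (0,18) 2 'eg'
  18: (18,15) 0 ''
  19: (15,22) 1 'f'
  20: (22,14) 1 'f'
  21: (14,8) 0 ''
  22: (8,1) 2 'gb'
  23: (1,19) 1 'g'

n(n+1)/2 = 24·25/2 = 300
Σ LCP = 0 + 0 + 1 + 1 + 0 + 1 + 1 + 2 + 0 + 1 + 1 + 0 + 1 + 1 + 3 + 1 + 3 + 2 + 0 + 1 + 1 + 0 + 2 + 1 = 24
distinct = 300 − 24 = 276

276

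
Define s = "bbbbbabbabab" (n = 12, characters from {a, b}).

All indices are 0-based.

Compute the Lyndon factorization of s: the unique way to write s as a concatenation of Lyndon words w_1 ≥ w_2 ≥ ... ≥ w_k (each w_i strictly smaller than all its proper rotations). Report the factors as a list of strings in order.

["b", "b", "b", "b", "b", "abb", "ab", "ab"]

emit factor 1: 'b' (i=0, period=1)
emit factor 2: 'b' (i=1, period=1)
emit factor 3: 'b' (i=2, period=1)
emit factor 4: 'b' (i=3, period=1)
emit factor 5: 'b' (i=4, period=1)
emit factor 6: 'abb' (i=5, period=3)
emit factor 7: 'ab' (i=8, period=2)
emit factor 8: 'ab' (i=10, period=2)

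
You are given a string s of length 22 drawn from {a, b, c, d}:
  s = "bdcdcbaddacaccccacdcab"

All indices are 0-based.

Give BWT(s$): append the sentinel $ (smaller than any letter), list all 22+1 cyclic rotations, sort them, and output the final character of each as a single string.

rank  rotation                 last
    0  $bdcdcbaddacaccccacdcab  b
    1  ab$bdcdcbaddacaccccacdc  c
    2  acaccccacdcab$bdcdcbadd  d
    3  accccacdcab$bdcdcbaddac  c
    4  acdcab$bdcdcbaddacacccc  c
    5  addacaccccacdcab$bdcdcb  b
    6  b$bdcdcbaddacaccccacdca  a
    7  baddacaccccacdcab$bdcdc  c
    8  bdcdcbaddacaccccacdcab$  $
    9  cab$bdcdcbaddacaccccacd  d
   10  caccccacdcab$bdcdcbadda  a
   11  cacdcab$bdcdcbaddacaccc  c
   12  cbaddacaccccacdcab$bdcd  d
   13  ccacdcab$bdcdcbaddacacc  c
   14  cccacdcab$bdcdcbaddacac  c
   15  ccccacdcab$bdcdcbaddaca  a
   16  cdcab$bdcdcbaddacacccca  a
   17  cdcbaddacaccccacdcab$bd  d
   18  dacaccccacdcab$bdcdcbad  d
   19  dcab$bdcdcbaddacaccccac  c
   20  dcbaddacaccccacdcab$bdc  c
   21  dcdcbaddacaccccacdcab$b  b
   22  ddacaccccacdcab$bdcdcba  a

bcdccbac$dacdccaaddccba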